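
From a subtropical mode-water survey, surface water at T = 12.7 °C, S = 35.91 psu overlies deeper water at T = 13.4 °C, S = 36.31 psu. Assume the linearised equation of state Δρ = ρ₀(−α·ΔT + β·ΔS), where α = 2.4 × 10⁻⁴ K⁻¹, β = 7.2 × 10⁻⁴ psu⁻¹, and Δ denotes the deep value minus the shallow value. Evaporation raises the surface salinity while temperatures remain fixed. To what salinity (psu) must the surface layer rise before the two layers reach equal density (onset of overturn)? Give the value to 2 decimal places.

Neutral buoyancy requires −α(T_deep − T_surf) + β(S_deep − S_surf′) = 0.
S_surf′ = S_deep − (α/β)·ΔT = 36.31 − (2.4 × 10⁻⁴/7.2 × 10⁻⁴)·(+0.7) = 36.0767 psu.
Increase required: 36.0767 − 35.91 = 0.1667 psu.

36.08 psu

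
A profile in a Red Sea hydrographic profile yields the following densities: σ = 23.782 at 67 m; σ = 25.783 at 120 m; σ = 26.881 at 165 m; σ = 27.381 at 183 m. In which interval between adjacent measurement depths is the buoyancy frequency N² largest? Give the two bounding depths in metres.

Compute the density gradient over each adjacent pair:
  67–120 m: Δρ/Δz = 2.001/53 = 0.038 kg m⁻⁴
  120–165 m: Δρ/Δz = 1.098/45 = 0.024 kg m⁻⁴
  165–183 m: Δρ/Δz = 0.500/18 = 0.028 kg m⁻⁴
The largest gradient is in the 67–120 m interval — the pycnocline.

67–120 m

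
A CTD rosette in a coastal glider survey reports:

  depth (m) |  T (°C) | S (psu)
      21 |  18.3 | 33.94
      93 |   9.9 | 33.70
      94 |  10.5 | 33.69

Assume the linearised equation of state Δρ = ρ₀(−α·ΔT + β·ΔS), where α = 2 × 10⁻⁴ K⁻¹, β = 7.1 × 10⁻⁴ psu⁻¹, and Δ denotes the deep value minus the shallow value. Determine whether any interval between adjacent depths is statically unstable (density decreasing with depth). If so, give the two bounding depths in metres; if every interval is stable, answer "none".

93–94 m

Evaluate Δρ/ρ₀ = −αΔT + βΔS across each adjacent pair:
  21–93 m: −αΔT+βΔS = −(2 × 10⁻⁴)(-8.4)+(7.1 × 10⁻⁴)(-0.24) = 1.5 × 10⁻³ → stable
  93–94 m: −αΔT+βΔS = −(2 × 10⁻⁴)(+0.6)+(7.1 × 10⁻⁴)(-0.01) = -1.3 × 10⁻⁴ → UNSTABLE
The 93–94 m interval has Δρ < 0: lighter water underlies denser water.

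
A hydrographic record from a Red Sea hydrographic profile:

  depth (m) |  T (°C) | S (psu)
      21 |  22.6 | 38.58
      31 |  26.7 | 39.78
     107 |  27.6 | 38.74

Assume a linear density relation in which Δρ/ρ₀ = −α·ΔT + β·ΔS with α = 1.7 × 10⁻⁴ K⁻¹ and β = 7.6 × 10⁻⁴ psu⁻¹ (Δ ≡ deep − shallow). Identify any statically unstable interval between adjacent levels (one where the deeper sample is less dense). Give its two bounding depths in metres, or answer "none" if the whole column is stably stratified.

Evaluate Δρ/ρ₀ = −αΔT + βΔS across each adjacent pair:
  21–31 m: −αΔT+βΔS = −(1.7 × 10⁻⁴)(+4.1)+(7.6 × 10⁻⁴)(+1.20) = 2.2 × 10⁻⁴ → stable
  31–107 m: −αΔT+βΔS = −(1.7 × 10⁻⁴)(+0.9)+(7.6 × 10⁻⁴)(-1.04) = -9.4 × 10⁻⁴ → UNSTABLE
The 31–107 m interval has Δρ < 0: lighter water underlies denser water.

31–107 m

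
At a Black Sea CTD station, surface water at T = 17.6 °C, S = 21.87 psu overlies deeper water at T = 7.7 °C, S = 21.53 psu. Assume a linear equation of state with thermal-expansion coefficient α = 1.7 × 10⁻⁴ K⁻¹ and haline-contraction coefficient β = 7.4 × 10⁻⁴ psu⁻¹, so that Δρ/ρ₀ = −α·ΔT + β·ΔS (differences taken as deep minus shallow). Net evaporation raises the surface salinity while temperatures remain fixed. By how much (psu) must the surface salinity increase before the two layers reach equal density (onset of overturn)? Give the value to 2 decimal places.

Neutral buoyancy requires −α(T_deep − T_surf) + β(S_deep − S_surf′) = 0.
S_surf′ = S_deep − (α/β)·ΔT = 21.53 − (1.7 × 10⁻⁴/7.4 × 10⁻⁴)·(-9.9) = 23.8043 psu.
Increase required: 23.8043 − 21.87 = 1.9343 psu.

1.93 psu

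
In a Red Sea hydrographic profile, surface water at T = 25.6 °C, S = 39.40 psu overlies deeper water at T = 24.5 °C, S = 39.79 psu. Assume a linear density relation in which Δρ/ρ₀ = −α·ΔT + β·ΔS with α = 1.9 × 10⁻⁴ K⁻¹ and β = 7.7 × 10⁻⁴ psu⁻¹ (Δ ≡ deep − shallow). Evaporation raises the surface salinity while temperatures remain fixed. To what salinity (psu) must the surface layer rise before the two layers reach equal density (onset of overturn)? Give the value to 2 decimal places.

Neutral buoyancy requires −α(T_deep − T_surf) + β(S_deep − S_surf′) = 0.
S_surf′ = S_deep − (α/β)·ΔT = 39.79 − (1.9 × 10⁻⁴/7.7 × 10⁻⁴)·(-1.1) = 40.0614 psu.
Increase required: 40.0614 − 39.40 = 0.6614 psu.

40.06 psu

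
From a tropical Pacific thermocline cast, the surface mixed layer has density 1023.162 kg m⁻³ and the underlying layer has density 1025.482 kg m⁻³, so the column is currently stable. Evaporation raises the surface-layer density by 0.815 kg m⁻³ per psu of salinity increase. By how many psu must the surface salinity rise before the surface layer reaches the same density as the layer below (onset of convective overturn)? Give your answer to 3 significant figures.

Density deficit of the surface layer: 1025.482 − 1023.162 = 2.32 kg m⁻³.
Required change = 2.32 / 0.815 = 2.85 psu.

2.85 psu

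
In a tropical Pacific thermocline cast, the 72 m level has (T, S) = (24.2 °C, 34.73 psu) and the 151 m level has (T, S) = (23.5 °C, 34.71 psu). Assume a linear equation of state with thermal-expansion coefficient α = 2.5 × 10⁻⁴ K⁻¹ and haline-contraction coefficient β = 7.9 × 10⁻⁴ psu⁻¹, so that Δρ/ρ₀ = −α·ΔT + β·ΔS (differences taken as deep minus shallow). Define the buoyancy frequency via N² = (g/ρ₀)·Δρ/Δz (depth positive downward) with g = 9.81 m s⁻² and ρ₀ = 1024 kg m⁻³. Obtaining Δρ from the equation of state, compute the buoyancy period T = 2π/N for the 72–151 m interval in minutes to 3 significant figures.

ΔT = -0.7 K, ΔS = -0.02 psu (deep − shallow).
Δρ/ρ₀ = −αΔT + βΔS = 1.75 × 10⁻⁴ − 1.58 × 10⁻⁵ = 1.592 × 10⁻⁴, so Δρ ≈ 0.1630 kg m⁻³.
N² = (g/ρ₀)·Δρ/Δz = g·(Δρ/ρ₀)/Δz = 9.81 × 1.592 × 10⁻⁴ / 79 = 1.9769 × 10⁻⁵ s⁻².
N = √(1.9769 × 10⁻⁵) = 4.4462 × 10⁻³ rad s⁻¹ → T = 2π/N = 1.4132 × 10³ s = 23.553 min ≈ 23.6 min.

23.6 min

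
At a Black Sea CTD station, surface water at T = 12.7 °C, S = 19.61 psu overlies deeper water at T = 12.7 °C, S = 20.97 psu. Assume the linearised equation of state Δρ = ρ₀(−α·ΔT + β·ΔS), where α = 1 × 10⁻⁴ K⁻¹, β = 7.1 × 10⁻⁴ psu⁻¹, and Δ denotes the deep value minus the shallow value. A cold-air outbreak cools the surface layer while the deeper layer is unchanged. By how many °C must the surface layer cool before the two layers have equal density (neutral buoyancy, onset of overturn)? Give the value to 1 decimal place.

Neutral buoyancy requires Δρ = 0, i.e. −α(T_deep − T_surf′) + β(S_deep − S_surf) = 0.
T_surf′ = T_deep − (β/α)·ΔS = 12.7 − (7.1 × 10⁻⁴/1 × 10⁻⁴)·(+1.36) = 3.044 °C.
Cooling required: 12.7 − (3.044) = 9.656 °C.

9.7 °C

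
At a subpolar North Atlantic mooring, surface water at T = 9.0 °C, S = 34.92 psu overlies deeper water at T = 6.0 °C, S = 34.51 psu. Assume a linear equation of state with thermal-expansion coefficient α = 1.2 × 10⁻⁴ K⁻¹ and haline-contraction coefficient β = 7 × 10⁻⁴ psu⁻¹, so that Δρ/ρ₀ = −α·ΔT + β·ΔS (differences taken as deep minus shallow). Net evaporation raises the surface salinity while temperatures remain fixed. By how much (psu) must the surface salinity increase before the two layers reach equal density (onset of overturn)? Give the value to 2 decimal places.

Neutral buoyancy requires −α(T_deep − T_surf) + β(S_deep − S_surf′) = 0.
S_surf′ = S_deep − (α/β)·ΔT = 34.51 − (1.2 × 10⁻⁴/7 × 10⁻⁴)·(-3.0) = 35.0243 psu.
Increase required: 35.0243 − 34.92 = 0.1043 psu.

0.10 psu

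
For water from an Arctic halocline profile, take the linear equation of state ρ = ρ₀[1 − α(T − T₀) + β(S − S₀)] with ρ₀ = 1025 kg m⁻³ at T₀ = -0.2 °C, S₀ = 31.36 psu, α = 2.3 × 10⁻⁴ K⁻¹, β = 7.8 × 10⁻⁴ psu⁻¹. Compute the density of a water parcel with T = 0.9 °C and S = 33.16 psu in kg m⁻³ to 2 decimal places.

1026.18 kg m⁻³

T − T₀ = +1.1 K, S − S₀ = +1.80 psu.
Bracket = 1 − α·(+1.1) + β·(+1.80) = 1 + (1.151 × 10⁻³) = 1.0011510.
ρ = 1025 × 1.0011510 = 1026.18 kg m⁻³.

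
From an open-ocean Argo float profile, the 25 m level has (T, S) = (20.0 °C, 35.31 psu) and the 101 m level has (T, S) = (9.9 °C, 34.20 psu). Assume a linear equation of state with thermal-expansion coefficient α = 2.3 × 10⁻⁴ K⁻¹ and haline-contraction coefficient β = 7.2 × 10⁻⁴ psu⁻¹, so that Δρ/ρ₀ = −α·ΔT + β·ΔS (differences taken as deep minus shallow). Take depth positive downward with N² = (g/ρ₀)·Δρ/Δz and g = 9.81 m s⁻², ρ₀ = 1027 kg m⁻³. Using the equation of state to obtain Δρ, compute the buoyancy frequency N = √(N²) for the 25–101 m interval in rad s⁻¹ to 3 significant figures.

ΔT = -10.1 K, ΔS = -1.11 psu (deep − shallow).
Δρ/ρ₀ = −αΔT + βΔS = 2.323 × 10⁻³ − 7.992 × 10⁻⁴ = 1.5238 × 10⁻³, so Δρ ≈ 1.565 kg m⁻³.
N² = (g/ρ₀)·Δρ/Δz = g·(Δρ/ρ₀)/Δz = 9.81 × 1.5238 × 10⁻³ / 76 = 1.9669 × 10⁻⁴ s⁻².
N = √(1.9669 × 10⁻⁴) = 0.014025 rad s⁻¹ ≈ 0.0140 rad s⁻¹.

0.0140 rad s⁻¹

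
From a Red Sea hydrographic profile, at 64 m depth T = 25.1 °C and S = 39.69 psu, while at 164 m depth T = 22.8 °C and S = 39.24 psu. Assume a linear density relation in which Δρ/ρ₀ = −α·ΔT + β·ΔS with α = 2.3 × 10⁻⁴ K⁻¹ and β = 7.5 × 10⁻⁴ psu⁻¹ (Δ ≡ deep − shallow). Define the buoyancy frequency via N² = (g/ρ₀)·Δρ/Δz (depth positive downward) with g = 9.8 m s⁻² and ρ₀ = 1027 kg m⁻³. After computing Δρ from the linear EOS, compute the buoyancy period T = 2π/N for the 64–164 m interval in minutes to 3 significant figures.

ΔT = -2.3 K, ΔS = -0.45 psu (deep − shallow).
Δρ/ρ₀ = −αΔT + βΔS = 5.29 × 10⁻⁴ − 3.375 × 10⁻⁴ = 1.915 × 10⁻⁴, so Δρ ≈ 0.1967 kg m⁻³.
N² = (g/ρ₀)·Δρ/Δz = g·(Δρ/ρ₀)/Δz = 9.8 × 1.915 × 10⁻⁴ / 100 = 1.8767 × 10⁻⁵ s⁻².
N = √(1.8767 × 10⁻⁵) = 4.3321 × 10⁻³ rad s⁻¹ → T = 2π/N = 1.4504 × 10³ s = 24.173 min ≈ 24.2 min.

24.2 min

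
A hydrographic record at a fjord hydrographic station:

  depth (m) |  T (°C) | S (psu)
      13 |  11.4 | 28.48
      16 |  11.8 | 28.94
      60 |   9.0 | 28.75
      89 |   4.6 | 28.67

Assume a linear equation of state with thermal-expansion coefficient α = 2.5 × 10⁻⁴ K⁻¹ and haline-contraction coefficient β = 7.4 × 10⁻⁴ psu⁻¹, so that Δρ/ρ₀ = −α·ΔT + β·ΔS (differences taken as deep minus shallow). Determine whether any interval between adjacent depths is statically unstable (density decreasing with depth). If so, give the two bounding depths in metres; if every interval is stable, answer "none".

Evaluate Δρ/ρ₀ = −αΔT + βΔS across each adjacent pair:
  13–16 m: −αΔT+βΔS = −(2.5 × 10⁻⁴)(+0.4)+(7.4 × 10⁻⁴)(+0.46) = 2.4 × 10⁻⁴ → stable
  16–60 m: −αΔT+βΔS = −(2.5 × 10⁻⁴)(-2.8)+(7.4 × 10⁻⁴)(-0.19) = 5.6 × 10⁻⁴ → stable
  60–89 m: −αΔT+βΔS = −(2.5 × 10⁻⁴)(-4.4)+(7.4 × 10⁻⁴)(-0.08) = 1.0 × 10⁻³ → stable
Every interval has Δρ > 0: the column is stably stratified throughout.

none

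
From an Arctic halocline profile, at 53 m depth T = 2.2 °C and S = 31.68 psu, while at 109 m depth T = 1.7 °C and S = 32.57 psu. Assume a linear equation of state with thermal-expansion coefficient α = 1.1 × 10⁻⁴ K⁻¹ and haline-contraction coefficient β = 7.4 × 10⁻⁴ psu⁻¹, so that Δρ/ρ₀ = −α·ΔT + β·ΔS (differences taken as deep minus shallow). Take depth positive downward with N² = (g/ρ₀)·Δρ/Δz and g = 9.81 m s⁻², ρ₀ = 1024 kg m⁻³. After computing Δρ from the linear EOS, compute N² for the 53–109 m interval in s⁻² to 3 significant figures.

ΔT = -0.5 K, ΔS = +0.89 psu (deep − shallow).
Δρ/ρ₀ = −αΔT + βΔS = 5.50 × 10⁻⁵ + 6.586 × 10⁻⁴ = 7.136 × 10⁻⁴, so Δρ ≈ 0.7307 kg m⁻³.
N² = (g/ρ₀)·Δρ/Δz = g·(Δρ/ρ₀)/Δz = 9.81 × 7.136 × 10⁻⁴ / 56 = 1.2501 × 10⁻⁴ s⁻² ≈ 1.25 × 10⁻⁴ s⁻².

1.25 × 10⁻⁴ s⁻²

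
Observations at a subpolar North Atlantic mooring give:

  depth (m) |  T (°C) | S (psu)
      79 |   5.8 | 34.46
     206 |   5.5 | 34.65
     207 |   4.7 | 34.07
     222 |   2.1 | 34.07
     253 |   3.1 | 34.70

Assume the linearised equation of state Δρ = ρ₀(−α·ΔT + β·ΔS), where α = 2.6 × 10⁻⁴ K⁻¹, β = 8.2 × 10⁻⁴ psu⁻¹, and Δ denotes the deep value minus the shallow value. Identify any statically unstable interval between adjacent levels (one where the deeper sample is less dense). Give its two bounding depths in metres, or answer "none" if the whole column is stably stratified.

206–207 m

Evaluate Δρ/ρ₀ = −αΔT + βΔS across each adjacent pair:
  79–206 m: −αΔT+βΔS = −(2.6 × 10⁻⁴)(-0.3)+(8.2 × 10⁻⁴)(+0.19) = 2.3 × 10⁻⁴ → stable
  206–207 m: −αΔT+βΔS = −(2.6 × 10⁻⁴)(-0.8)+(8.2 × 10⁻⁴)(-0.58) = -2.7 × 10⁻⁴ → UNSTABLE
  207–222 m: −αΔT+βΔS = −(2.6 × 10⁻⁴)(-2.6)+(8.2 × 10⁻⁴)(+0.00) = 6.8 × 10⁻⁴ → stable
  222–253 m: −αΔT+βΔS = −(2.6 × 10⁻⁴)(+1.0)+(8.2 × 10⁻⁴)(+0.63) = 2.6 × 10⁻⁴ → stable
The 206–207 m interval has Δρ < 0: lighter water underlies denser water.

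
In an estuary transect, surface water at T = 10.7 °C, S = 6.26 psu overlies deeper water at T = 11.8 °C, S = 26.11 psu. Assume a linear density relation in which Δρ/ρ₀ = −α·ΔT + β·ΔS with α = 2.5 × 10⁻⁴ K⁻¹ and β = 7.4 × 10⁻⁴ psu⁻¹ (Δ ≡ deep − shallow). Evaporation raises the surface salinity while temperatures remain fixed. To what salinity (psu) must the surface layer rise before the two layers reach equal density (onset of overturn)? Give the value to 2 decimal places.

Neutral buoyancy requires −α(T_deep − T_surf) + β(S_deep − S_surf′) = 0.
S_surf′ = S_deep − (α/β)·ΔT = 26.11 − (2.5 × 10⁻⁴/7.4 × 10⁻⁴)·(+1.1) = 25.7384 psu.
Increase required: 25.7384 − 6.26 = 19.4784 psu.

25.74 psu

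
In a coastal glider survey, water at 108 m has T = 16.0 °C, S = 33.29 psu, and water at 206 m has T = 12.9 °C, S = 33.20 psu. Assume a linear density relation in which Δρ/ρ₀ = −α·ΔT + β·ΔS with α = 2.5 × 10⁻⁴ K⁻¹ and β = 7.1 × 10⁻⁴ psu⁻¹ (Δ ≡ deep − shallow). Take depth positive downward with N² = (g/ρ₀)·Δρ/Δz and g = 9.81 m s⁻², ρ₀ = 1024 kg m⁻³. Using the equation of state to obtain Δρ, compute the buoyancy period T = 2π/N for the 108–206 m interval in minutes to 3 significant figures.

12.4 min

ΔT = -3.1 K, ΔS = -0.09 psu (deep − shallow).
Δρ/ρ₀ = −αΔT + βΔS = 7.75 × 10⁻⁴ − 6.39 × 10⁻⁵ = 7.111 × 10⁻⁴, so Δρ ≈ 0.7282 kg m⁻³.
N² = (g/ρ₀)·Δρ/Δz = g·(Δρ/ρ₀)/Δz = 9.81 × 7.111 × 10⁻⁴ / 98 = 7.1183 × 10⁻⁵ s⁻².
N = √(7.1183 × 10⁻⁵) = 8.4370 × 10⁻³ rad s⁻¹ → T = 2π/N = 744.72 s = 12.412 min ≈ 12.4 min.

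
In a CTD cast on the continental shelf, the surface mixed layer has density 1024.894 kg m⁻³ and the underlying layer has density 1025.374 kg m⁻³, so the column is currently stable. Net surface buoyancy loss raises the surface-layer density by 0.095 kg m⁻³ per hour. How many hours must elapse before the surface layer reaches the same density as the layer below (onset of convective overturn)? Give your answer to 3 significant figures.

5.05 hours

Density deficit of the surface layer: 1025.374 − 1024.894 = 0.48 kg m⁻³.
Required change = 0.48 / 0.095 = 5.05 hours.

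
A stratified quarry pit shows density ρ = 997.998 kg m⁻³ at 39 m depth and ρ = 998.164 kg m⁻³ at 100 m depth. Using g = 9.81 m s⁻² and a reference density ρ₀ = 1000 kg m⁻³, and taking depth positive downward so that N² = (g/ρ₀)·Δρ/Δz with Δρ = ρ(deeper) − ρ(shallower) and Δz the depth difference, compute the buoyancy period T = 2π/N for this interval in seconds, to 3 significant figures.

Δρ = 998.164 − 997.998 = 0.166 kg m⁻³ over Δz = 100 − 39 = 61 m.
N² = (9.81/1000) × (0.166/61) = 2.6696 × 10⁻⁵ s⁻².
N = √(2.6696 × 10⁻⁵) = 5.1668 × 10⁻³ rad s⁻¹, so T = 2π/N = 1.2161 × 10³ s ≈ 1.22 × 10³ s.
A positive N² confirms static stability across the interval.

1.22 × 10³ s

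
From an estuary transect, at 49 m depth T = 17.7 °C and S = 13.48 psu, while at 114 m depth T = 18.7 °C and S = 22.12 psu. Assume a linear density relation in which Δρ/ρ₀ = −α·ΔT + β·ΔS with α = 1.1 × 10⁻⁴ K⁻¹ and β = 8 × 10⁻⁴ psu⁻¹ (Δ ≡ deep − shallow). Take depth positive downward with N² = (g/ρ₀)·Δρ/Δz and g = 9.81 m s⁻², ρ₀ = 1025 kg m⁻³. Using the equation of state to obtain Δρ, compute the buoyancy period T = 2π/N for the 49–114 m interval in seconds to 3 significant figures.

ΔT = +1.0 K, ΔS = +8.64 psu (deep − shallow).
Δρ/ρ₀ = −αΔT + βΔS = -1.10 × 10⁻⁴ + 6.912 × 10⁻³ = 6.802 × 10⁻³, so Δρ ≈ 6.972 kg m⁻³.
N² = (g/ρ₀)·Δρ/Δz = g·(Δρ/ρ₀)/Δz = 9.81 × 6.802 × 10⁻³ / 65 = 1.0266 × 10⁻³ s⁻².
N = √(1.0266 × 10⁻³) = 0.032041 rad s⁻¹ → T = 2π/N = 196.10 s ≈ 196 s.

196 s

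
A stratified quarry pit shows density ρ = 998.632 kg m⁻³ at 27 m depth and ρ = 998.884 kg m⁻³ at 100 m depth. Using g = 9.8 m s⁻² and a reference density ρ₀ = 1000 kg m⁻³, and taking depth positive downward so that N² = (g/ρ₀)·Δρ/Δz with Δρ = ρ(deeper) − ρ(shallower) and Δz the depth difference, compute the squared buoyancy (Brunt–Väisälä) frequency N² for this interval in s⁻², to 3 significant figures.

Δρ = 998.884 − 998.632 = 0.252 kg m⁻³ over Δz = 100 − 27 = 73 m.
N² = (9.8/1000) × (0.252/73) = 3.3830 × 10⁻⁵ s⁻² ≈ 3.38 × 10⁻⁵ s⁻².
Since Δρ > 0 the layer is stably stratified.

3.38 × 10⁻⁵ s⁻²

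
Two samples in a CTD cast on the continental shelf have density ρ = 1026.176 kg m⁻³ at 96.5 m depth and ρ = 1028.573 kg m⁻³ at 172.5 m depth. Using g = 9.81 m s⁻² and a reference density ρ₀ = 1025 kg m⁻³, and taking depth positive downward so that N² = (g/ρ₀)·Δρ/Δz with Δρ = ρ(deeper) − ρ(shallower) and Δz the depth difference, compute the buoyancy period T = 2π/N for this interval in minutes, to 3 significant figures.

6.03 min

Δρ = 1028.573 − 1026.176 = 2.397 kg m⁻³ over Δz = 172.5 − 96.5 = 76 m.
N² = (9.81/1025) × (2.397/76) = 3.0186 × 10⁻⁴ s⁻².
N = √(3.0186 × 10⁻⁴) = 0.017374 rad s⁻¹, so T = 2π/N = 361.64 s = 6.0273 min ≈ 6.03 min.
A positive N² confirms static stability across the interval.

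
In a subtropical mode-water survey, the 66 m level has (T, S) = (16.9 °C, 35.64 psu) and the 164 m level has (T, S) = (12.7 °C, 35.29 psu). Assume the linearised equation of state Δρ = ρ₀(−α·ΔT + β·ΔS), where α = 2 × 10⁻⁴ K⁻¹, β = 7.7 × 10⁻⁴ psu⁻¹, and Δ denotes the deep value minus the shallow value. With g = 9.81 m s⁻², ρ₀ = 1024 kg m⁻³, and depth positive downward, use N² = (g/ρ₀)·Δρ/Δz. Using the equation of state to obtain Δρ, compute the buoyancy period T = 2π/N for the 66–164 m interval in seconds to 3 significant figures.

ΔT = -4.2 K, ΔS = -0.35 psu (deep − shallow).
Δρ/ρ₀ = −αΔT + βΔS = 8.40 × 10⁻⁴ − 2.695 × 10⁻⁴ = 5.705 × 10⁻⁴, so Δρ ≈ 0.5842 kg m⁻³.
N² = (g/ρ₀)·Δρ/Δz = g·(Δρ/ρ₀)/Δz = 9.81 × 5.705 × 10⁻⁴ / 98 = 5.7108 × 10⁻⁵ s⁻².
N = √(5.7108 × 10⁻⁵) = 7.5570 × 10⁻³ rad s⁻¹ → T = 2π/N = 831.44 s ≈ 831 s.

831 s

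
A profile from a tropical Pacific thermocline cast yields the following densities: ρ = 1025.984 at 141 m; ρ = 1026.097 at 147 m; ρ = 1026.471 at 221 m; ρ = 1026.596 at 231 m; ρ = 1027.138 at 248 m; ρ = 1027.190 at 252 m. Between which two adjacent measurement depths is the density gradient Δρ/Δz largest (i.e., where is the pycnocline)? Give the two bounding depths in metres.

231–248 m

Compute the density gradient over each adjacent pair:
  141–147 m: Δρ/Δz = 0.113/6 = 0.019 kg m⁻⁴
  147–221 m: Δρ/Δz = 0.374/74 = 5.1 × 10⁻³ kg m⁻⁴
  221–231 m: Δρ/Δz = 0.125/10 = 0.013 kg m⁻⁴
  231–248 m: Δρ/Δz = 0.542/17 = 0.032 kg m⁻⁴
  248–252 m: Δρ/Δz = 0.052/4 = 0.013 kg m⁻⁴
The largest gradient is in the 231–248 m interval — the pycnocline.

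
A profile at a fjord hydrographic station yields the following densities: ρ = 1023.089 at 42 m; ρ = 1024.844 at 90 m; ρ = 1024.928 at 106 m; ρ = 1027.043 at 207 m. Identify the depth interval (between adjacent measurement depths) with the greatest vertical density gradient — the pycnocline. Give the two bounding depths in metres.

42–90 m

Compute the density gradient over each adjacent pair:
  42–90 m: Δρ/Δz = 1.755/48 = 0.037 kg m⁻⁴
  90–106 m: Δρ/Δz = 0.084/16 = 5.3 × 10⁻³ kg m⁻⁴
  106–207 m: Δρ/Δz = 2.115/101 = 0.021 kg m⁻⁴
The largest gradient is in the 42–90 m interval — the pycnocline.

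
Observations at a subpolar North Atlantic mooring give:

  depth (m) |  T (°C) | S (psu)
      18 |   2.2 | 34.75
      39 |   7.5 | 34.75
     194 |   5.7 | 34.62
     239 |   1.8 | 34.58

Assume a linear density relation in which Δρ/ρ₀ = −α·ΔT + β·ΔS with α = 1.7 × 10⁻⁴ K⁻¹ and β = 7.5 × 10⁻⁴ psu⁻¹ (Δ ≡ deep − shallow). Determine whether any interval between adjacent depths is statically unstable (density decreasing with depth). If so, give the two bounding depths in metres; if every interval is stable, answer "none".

18–39 m

Evaluate Δρ/ρ₀ = −αΔT + βΔS across each adjacent pair:
  18–39 m: −αΔT+βΔS = −(1.7 × 10⁻⁴)(+5.3)+(7.5 × 10⁻⁴)(+0.00) = -9.0 × 10⁻⁴ → UNSTABLE
  39–194 m: −αΔT+βΔS = −(1.7 × 10⁻⁴)(-1.8)+(7.5 × 10⁻⁴)(-0.13) = 2.1 × 10⁻⁴ → stable
  194–239 m: −αΔT+βΔS = −(1.7 × 10⁻⁴)(-3.9)+(7.5 × 10⁻⁴)(-0.04) = 6.3 × 10⁻⁴ → stable
The 18–39 m interval has Δρ < 0: lighter water underlies denser water.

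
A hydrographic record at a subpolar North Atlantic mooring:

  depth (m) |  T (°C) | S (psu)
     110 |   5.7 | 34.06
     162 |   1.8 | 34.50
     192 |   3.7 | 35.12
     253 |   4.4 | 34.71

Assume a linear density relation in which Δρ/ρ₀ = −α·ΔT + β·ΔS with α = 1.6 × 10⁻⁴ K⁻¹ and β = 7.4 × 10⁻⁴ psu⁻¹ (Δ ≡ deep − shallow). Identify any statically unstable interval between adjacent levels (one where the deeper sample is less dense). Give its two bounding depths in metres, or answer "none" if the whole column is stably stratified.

Evaluate Δρ/ρ₀ = −αΔT + βΔS across each adjacent pair:
  110–162 m: −αΔT+βΔS = −(1.6 × 10⁻⁴)(-3.9)+(7.4 × 10⁻⁴)(+0.44) = 9.5 × 10⁻⁴ → stable
  162–192 m: −αΔT+βΔS = −(1.6 × 10⁻⁴)(+1.9)+(7.4 × 10⁻⁴)(+0.62) = 1.5 × 10⁻⁴ → stable
  192–253 m: −αΔT+βΔS = −(1.6 × 10⁻⁴)(+0.7)+(7.4 × 10⁻⁴)(-0.41) = -4.2 × 10⁻⁴ → UNSTABLE
The 192–253 m interval has Δρ < 0: lighter water underlies denser water.

192–253 m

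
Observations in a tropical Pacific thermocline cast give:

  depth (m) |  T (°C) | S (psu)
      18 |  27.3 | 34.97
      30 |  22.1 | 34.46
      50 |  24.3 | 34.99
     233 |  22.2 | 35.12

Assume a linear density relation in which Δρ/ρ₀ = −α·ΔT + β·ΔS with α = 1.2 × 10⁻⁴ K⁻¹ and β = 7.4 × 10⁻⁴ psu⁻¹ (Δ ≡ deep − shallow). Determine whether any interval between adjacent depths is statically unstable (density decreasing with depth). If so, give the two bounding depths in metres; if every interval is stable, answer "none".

none

Evaluate Δρ/ρ₀ = −αΔT + βΔS across each adjacent pair:
  18–30 m: −αΔT+βΔS = −(1.2 × 10⁻⁴)(-5.2)+(7.4 × 10⁻⁴)(-0.51) = 2.5 × 10⁻⁴ → stable
  30–50 m: −αΔT+βΔS = −(1.2 × 10⁻⁴)(+2.2)+(7.4 × 10⁻⁴)(+0.53) = 1.3 × 10⁻⁴ → stable
  50–233 m: −αΔT+βΔS = −(1.2 × 10⁻⁴)(-2.1)+(7.4 × 10⁻⁴)(+0.13) = 3.5 × 10⁻⁴ → stable
Every interval has Δρ > 0: the column is stably stratified throughout.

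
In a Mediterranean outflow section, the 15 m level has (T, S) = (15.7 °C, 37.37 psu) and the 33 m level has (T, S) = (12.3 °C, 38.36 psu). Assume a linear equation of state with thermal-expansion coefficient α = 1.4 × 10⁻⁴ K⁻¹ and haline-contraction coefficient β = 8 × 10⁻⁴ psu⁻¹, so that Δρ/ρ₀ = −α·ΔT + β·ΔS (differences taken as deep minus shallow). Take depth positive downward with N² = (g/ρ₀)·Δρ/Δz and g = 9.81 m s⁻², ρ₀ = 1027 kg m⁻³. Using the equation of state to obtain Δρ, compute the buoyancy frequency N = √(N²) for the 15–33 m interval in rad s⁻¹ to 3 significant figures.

ΔT = -3.4 K, ΔS = +0.99 psu (deep − shallow).
Δρ/ρ₀ = −αΔT + βΔS = 4.76 × 10⁻⁴ + 7.92 × 10⁻⁴ = 1.268 × 10⁻³, so Δρ ≈ 1.302 kg m⁻³.
N² = (g/ρ₀)·Δρ/Δz = g·(Δρ/ρ₀)/Δz = 9.81 × 1.268 × 10⁻³ / 18 = 6.9106 × 10⁻⁴ s⁻².
N = √(6.9106 × 10⁻⁴) = 0.026288 rad s⁻¹ ≈ 0.0263 rad s⁻¹.

0.0263 rad s⁻¹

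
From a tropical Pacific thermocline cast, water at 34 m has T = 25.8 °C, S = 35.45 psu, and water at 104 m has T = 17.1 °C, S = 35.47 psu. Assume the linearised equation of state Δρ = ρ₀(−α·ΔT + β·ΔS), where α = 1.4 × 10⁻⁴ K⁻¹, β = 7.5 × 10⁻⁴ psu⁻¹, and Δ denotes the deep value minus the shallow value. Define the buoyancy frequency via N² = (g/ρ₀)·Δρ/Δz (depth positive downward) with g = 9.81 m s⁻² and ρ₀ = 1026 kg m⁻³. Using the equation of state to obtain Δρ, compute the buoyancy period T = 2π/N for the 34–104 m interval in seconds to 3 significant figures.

478 s

ΔT = -8.7 K, ΔS = +0.02 psu (deep − shallow).
Δρ/ρ₀ = −αΔT + βΔS = 1.218 × 10⁻³ + 1.50 × 10⁻⁵ = 1.233 × 10⁻³, so Δρ ≈ 1.265 kg m⁻³.
N² = (g/ρ₀)·Δρ/Δz = g·(Δρ/ρ₀)/Δz = 9.81 × 1.233 × 10⁻³ / 70 = 1.7280 × 10⁻⁴ s⁻².
N = √(1.7280 × 10⁻⁴) = 0.013145 rad s⁻¹ → T = 2π/N = 477.99 s ≈ 478 s.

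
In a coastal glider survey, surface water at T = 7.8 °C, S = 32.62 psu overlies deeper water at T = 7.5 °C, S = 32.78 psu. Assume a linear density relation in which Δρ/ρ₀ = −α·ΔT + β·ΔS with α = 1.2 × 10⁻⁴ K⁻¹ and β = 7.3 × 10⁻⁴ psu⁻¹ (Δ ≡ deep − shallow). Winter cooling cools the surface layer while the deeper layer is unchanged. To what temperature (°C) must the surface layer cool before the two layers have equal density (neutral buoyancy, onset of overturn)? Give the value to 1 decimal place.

6.5 °C

Neutral buoyancy requires Δρ = 0, i.e. −α(T_deep − T_surf′) + β(S_deep − S_surf) = 0.
T_surf′ = T_deep − (β/α)·ΔS = 7.5 − (7.3 × 10⁻⁴/1.2 × 10⁻⁴)·(+0.16) = 6.527 °C.
Cooling required: 7.8 − (6.527) = 1.273 °C.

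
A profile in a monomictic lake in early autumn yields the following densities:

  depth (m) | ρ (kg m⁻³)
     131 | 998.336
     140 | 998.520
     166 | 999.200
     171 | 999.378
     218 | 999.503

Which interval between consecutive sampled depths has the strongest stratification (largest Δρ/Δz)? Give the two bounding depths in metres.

166–171 m

Compute the density gradient over each adjacent pair:
  131–140 m: Δρ/Δz = 0.184/9 = 0.020 kg m⁻⁴
  140–166 m: Δρ/Δz = 0.680/26 = 0.026 kg m⁻⁴
  166–171 m: Δρ/Δz = 0.178/5 = 0.036 kg m⁻⁴
  171–218 m: Δρ/Δz = 0.125/47 = 2.7 × 10⁻³ kg m⁻⁴
The largest gradient is in the 166–171 m interval — the pycnocline.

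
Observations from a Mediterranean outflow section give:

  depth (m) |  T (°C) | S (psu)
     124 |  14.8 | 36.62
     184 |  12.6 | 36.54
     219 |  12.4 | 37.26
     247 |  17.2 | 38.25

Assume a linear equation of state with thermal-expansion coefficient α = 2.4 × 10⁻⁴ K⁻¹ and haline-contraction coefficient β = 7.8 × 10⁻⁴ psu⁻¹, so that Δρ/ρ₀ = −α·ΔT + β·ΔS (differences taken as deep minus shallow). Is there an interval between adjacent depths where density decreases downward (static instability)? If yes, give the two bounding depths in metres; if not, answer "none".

219–247 m

Evaluate Δρ/ρ₀ = −αΔT + βΔS across each adjacent pair:
  124–184 m: −αΔT+βΔS = −(2.4 × 10⁻⁴)(-2.2)+(7.8 × 10⁻⁴)(-0.08) = 4.7 × 10⁻⁴ → stable
  184–219 m: −αΔT+βΔS = −(2.4 × 10⁻⁴)(-0.2)+(7.8 × 10⁻⁴)(+0.72) = 6.1 × 10⁻⁴ → stable
  219–247 m: −αΔT+βΔS = −(2.4 × 10⁻⁴)(+4.8)+(7.8 × 10⁻⁴)(+0.99) = -3.8 × 10⁻⁴ → UNSTABLE
The 219–247 m interval has Δρ < 0: lighter water underlies denser water.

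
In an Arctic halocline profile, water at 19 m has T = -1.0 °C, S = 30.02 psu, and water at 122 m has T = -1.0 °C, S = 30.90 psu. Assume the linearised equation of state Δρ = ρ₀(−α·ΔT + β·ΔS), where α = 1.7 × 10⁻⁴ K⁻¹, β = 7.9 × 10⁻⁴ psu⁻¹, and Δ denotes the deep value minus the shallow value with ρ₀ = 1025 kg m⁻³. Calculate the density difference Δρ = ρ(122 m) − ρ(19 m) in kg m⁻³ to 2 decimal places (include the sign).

+0.71 kg m⁻³

ΔT = +0.0 K, ΔS = +0.88 psu (deep − shallow).
Δρ/ρ₀ = −(1.7 × 10⁻⁴)(+0.0) + (7.9 × 10⁻⁴)(+0.88) = 6.952 × 10⁻⁴.
Δρ = 1025 × (6.952 × 10⁻⁴) = +0.71 kg m⁻³.
Positive Δρ: denser below, stable.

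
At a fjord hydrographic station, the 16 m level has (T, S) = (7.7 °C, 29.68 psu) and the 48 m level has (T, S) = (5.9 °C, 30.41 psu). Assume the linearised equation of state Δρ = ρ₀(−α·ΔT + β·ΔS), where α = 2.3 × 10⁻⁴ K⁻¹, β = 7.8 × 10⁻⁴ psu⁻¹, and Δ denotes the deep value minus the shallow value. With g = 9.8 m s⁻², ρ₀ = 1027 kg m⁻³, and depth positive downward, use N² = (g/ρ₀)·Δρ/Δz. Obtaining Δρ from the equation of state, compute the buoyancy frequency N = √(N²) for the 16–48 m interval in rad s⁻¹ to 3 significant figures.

ΔT = -1.8 K, ΔS = +0.73 psu (deep − shallow).
Δρ/ρ₀ = −αΔT + βΔS = 4.14 × 10⁻⁴ + 5.694 × 10⁻⁴ = 9.834 × 10⁻⁴, so Δρ ≈ 1.010 kg m⁻³.
N² = (g/ρ₀)·Δρ/Δz = g·(Δρ/ρ₀)/Δz = 9.8 × 9.834 × 10⁻⁴ / 32 = 3.0117 × 10⁻⁴ s⁻².
N = √(3.0117 × 10⁻⁴) = 0.017354 rad s⁻¹ ≈ 0.0174 rad s⁻¹.

0.0174 rad s⁻¹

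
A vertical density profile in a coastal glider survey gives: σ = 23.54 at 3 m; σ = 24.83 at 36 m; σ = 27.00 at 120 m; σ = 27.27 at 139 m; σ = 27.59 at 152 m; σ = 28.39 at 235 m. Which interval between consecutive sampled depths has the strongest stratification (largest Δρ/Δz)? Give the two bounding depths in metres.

Compute the density gradient over each adjacent pair:
  3–36 m: Δρ/Δz = 1.29/33 = 0.039 kg m⁻⁴
  36–120 m: Δρ/Δz = 2.17/84 = 0.026 kg m⁻⁴
  120–139 m: Δρ/Δz = 0.27/19 = 0.014 kg m⁻⁴
  139–152 m: Δρ/Δz = 0.32/13 = 0.025 kg m⁻⁴
  152–235 m: Δρ/Δz = 0.80/83 = 9.6 × 10⁻³ kg m⁻⁴
The largest gradient is in the 3–36 m interval — the pycnocline.

3–36 m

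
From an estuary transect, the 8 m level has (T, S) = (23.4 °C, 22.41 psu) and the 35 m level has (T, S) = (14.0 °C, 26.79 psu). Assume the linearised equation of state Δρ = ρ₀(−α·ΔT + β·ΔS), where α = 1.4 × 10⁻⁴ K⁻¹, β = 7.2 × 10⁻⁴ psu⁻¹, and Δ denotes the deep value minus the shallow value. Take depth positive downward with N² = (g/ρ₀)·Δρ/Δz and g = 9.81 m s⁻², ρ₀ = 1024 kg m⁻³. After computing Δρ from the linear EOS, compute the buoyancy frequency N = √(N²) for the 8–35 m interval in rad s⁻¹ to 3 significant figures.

ΔT = -9.4 K, ΔS = +4.38 psu (deep − shallow).
Δρ/ρ₀ = −αΔT + βΔS = 1.316 × 10⁻³ + 3.1536 × 10⁻³ = 4.4696 × 10⁻³, so Δρ ≈ 4.577 kg m⁻³.
N² = (g/ρ₀)·Δρ/Δz = g·(Δρ/ρ₀)/Δz = 9.81 × 4.4696 × 10⁻³ / 27 = 1.6240 × 10⁻³ s⁻².
N = √(1.6240 × 10⁻³) = 0.040299 rad s⁻¹ ≈ 0.0403 rad s⁻¹.

0.0403 rad s⁻¹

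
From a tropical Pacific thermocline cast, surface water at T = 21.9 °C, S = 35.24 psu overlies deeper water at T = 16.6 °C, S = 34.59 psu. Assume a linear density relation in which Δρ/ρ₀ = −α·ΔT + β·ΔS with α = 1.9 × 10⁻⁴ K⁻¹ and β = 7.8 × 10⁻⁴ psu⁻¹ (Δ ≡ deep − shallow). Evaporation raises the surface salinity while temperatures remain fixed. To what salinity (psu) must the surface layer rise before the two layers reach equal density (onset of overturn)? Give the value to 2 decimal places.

35.88 psu

Neutral buoyancy requires −α(T_deep − T_surf) + β(S_deep − S_surf′) = 0.
S_surf′ = S_deep − (α/β)·ΔT = 34.59 − (1.9 × 10⁻⁴/7.8 × 10⁻⁴)·(-5.3) = 35.8810 psu.
Increase required: 35.8810 − 35.24 = 0.6410 psu.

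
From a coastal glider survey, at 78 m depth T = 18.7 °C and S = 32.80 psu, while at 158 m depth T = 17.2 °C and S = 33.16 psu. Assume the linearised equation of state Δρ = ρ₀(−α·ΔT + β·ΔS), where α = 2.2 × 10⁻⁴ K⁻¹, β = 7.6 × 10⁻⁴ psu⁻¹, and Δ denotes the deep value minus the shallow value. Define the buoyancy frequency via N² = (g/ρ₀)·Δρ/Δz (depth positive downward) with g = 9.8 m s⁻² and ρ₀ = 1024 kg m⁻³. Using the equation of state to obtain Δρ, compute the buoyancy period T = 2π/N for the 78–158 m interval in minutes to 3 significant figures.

ΔT = -1.5 K, ΔS = +0.36 psu (deep − shallow).
Δρ/ρ₀ = −αΔT + βΔS = 3.30 × 10⁻⁴ + 2.736 × 10⁻⁴ = 6.036 × 10⁻⁴, so Δρ ≈ 0.6181 kg m⁻³.
N² = (g/ρ₀)·Δρ/Δz = g·(Δρ/ρ₀)/Δz = 9.8 × 6.036 × 10⁻⁴ / 80 = 7.3941 × 10⁻⁵ s⁻².
N = √(7.3941 × 10⁻⁵) = 8.5989 × 10⁻³ rad s⁻¹ → T = 2π/N = 730.70 s = 12.178 min ≈ 12.2 min.

12.2 min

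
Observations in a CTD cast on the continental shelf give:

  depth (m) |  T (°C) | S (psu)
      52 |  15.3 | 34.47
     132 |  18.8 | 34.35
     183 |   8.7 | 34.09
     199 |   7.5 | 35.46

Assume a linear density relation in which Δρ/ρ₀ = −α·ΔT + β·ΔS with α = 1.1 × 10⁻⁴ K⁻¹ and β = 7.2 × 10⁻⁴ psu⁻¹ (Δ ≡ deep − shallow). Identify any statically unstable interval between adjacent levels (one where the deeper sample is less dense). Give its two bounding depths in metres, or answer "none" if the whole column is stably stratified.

Evaluate Δρ/ρ₀ = −αΔT + βΔS across each adjacent pair:
  52–132 m: −αΔT+βΔS = −(1.1 × 10⁻⁴)(+3.5)+(7.2 × 10⁻⁴)(-0.12) = -4.7 × 10⁻⁴ → UNSTABLE
  132–183 m: −αΔT+βΔS = −(1.1 × 10⁻⁴)(-10.1)+(7.2 × 10⁻⁴)(-0.26) = 9.2 × 10⁻⁴ → stable
  183–199 m: −αΔT+βΔS = −(1.1 × 10⁻⁴)(-1.2)+(7.2 × 10⁻⁴)(+1.37) = 1.1 × 10⁻³ → stable
The 52–132 m interval has Δρ < 0: lighter water underlies denser water.

52–132 m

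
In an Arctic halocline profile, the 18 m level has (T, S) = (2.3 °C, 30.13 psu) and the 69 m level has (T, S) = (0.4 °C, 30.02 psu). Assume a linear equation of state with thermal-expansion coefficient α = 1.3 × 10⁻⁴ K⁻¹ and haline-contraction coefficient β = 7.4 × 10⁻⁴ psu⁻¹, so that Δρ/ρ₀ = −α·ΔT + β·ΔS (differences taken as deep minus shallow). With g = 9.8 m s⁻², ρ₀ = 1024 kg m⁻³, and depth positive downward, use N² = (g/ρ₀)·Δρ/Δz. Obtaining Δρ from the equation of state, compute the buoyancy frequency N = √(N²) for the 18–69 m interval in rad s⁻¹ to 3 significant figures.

5.64 × 10⁻³ rad s⁻¹

ΔT = -1.9 K, ΔS = -0.11 psu (deep − shallow).
Δρ/ρ₀ = −αΔT + βΔS = 2.47 × 10⁻⁴ − 8.14 × 10⁻⁵ = 1.656 × 10⁻⁴, so Δρ ≈ 0.1696 kg m⁻³.
N² = (g/ρ₀)·Δρ/Δz = g·(Δρ/ρ₀)/Δz = 9.8 × 1.656 × 10⁻⁴ / 51 = 3.1821 × 10⁻⁵ s⁻².
N = √(3.1821 × 10⁻⁵) = 5.6410 × 10⁻³ rad s⁻¹ ≈ 5.64 × 10⁻³ rad s⁻¹.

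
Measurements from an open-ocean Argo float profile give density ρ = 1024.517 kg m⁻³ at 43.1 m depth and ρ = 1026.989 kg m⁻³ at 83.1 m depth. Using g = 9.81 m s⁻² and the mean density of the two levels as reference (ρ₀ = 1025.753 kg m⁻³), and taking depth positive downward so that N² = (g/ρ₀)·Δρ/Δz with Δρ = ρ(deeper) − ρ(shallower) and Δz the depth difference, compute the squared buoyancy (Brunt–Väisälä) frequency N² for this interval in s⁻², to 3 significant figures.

Δρ = 1026.989 − 1024.517 = 2.472 kg m⁻³ over Δz = 83.1 − 43.1 = 40 m.
N² = (9.81/1025.753) × (2.472/40) = 5.9104 × 10⁻⁴ s⁻² ≈ 5.91 × 10⁻⁴ s⁻².
A positive N² confirms static stability across the interval.

5.91 × 10⁻⁴ s⁻²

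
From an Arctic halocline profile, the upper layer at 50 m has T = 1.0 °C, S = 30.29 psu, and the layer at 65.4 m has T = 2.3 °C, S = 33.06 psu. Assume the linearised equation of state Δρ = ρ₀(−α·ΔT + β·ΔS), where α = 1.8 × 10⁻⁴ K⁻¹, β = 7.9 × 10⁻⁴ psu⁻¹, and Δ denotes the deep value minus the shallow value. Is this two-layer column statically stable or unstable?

stable

ΔT = 2.3 − 1.0 = +1.3 K and ΔS = 33.06 − 30.29 = +2.77 psu (deep − shallow).
−αΔT = -2.34 × 10⁻⁴; βΔS = 2.1883 × 10⁻³; sum Δρ/ρ₀ = 1.9543 × 10⁻³.
Δρ/ρ₀ > 0, so Δρ > 0: deeper water is denser → statically stable.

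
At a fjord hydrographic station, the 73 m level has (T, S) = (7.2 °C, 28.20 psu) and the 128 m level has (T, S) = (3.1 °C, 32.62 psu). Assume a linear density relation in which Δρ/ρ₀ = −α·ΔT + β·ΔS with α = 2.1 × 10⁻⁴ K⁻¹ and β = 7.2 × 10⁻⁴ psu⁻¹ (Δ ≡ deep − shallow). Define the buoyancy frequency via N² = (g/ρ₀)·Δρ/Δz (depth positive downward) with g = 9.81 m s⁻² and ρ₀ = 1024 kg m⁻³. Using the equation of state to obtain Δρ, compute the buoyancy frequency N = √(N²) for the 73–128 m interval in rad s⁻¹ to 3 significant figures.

ΔT = -4.1 K, ΔS = +4.42 psu (deep − shallow).
Δρ/ρ₀ = −αΔT + βΔS = 8.61 × 10⁻⁴ + 3.1824 × 10⁻³ = 4.0434 × 10⁻³, so Δρ ≈ 4.140 kg m⁻³.
N² = (g/ρ₀)·Δρ/Δz = g·(Δρ/ρ₀)/Δz = 9.81 × 4.0434 × 10⁻³ / 55 = 7.2120 × 10⁻⁴ s⁻².
N = √(7.2120 × 10⁻⁴) = 0.026855 rad s⁻¹ ≈ 0.0269 rad s⁻¹.

0.0269 rad s⁻¹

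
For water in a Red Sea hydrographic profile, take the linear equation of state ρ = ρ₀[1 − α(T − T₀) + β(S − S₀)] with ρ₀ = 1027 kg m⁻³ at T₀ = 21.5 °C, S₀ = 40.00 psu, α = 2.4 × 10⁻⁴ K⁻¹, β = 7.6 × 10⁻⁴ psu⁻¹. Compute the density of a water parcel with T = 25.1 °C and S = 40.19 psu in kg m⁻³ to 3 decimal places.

T − T₀ = +3.6 K, S − S₀ = +0.19 psu.
Bracket = 1 − α·(+3.6) + β·(+0.19) = 1 + (-7.196 × 10⁻⁴) = 0.9992804.
ρ = 1027 × 0.9992804 = 1026.261 kg m⁻³.

1026.261 kg m⁻³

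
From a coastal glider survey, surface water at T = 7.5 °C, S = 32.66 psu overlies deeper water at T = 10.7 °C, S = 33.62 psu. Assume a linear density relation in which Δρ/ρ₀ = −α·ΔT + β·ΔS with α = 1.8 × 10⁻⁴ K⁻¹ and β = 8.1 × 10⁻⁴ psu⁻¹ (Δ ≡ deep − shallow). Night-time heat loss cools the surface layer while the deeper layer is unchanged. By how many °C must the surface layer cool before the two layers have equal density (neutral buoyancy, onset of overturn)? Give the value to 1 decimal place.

Neutral buoyancy requires Δρ = 0, i.e. −α(T_deep − T_surf′) + β(S_deep − S_surf) = 0.
T_surf′ = T_deep − (β/α)·ΔS = 10.7 − (8.1 × 10⁻⁴/1.8 × 10⁻⁴)·(+0.96) = 6.380 °C.
Cooling required: 7.5 − (6.380) = 1.120 °C.

1.1 °C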